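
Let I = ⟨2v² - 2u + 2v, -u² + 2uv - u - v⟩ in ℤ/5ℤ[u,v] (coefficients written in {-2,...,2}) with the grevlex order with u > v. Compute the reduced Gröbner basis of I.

G = {u² - 2uv + u + v, v² - u + v}

f_1 = 2v² - 2u + 2v, LT = v².
f_2 = -u² + 2uv - u - v, LT = u².

The S-polynomials (S(f_1,f_2)) all reduce to 0 modulo the current basis, so we have a Gröbner basis.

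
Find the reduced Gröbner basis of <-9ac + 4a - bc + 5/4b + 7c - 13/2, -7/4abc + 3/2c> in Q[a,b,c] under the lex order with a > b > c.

f_1 = -9ac + 4a - bc + 5/4b + 7c - 13/2, LT = ac.
f_2 = -7/4abc + 3/2c, LT = abc.

S(f_1,f_2): lcm = abc. S = -4/9ab + 1/9b^2c - 5/36b^2 - 7/9bc + 13/18b + 6/7c.
  reduce S modulo (f_1, f_2):
  remainder -4/9ab + 1/9b^2c - 5/36b^2 - 7/9bc + 13/18b + 6/7c ≠ 0; add g_3 = -4/9ab + 1/9b^2c - 5/36b^2 - 7/9bc + 13/18b + 6/7c to the basis.

S(f_1,g_3): lcm = abc. S = -4/9ab + 1/4b^2c^2 - 29/144b^2c - 5/36b^2 - 7/4bc^2 + 61/72bc + 13/18b + 27/14c^2.
  reduce S modulo (f_1, f_2, g_3):
  remainder 1/4b^2c^2 - 5/16b^2c - 7/4bc^2 + 13/8bc + 27/14c^2 - 6/7c ≠ 0; add g_4 = 1/4b^2c^2 - 5/16b^2c - 7/4bc^2 + 13/8bc + 27/14c^2 - 6/7c to the basis.

The other S-polynomials (S(f_2,g_3), S(f_1,g_4), S(f_2,g_4), S(g_3,g_4)) all reduce to 0 modulo the current basis, so we have a Gröbner basis.
Inter-reduce: drop elements whose leading term is divisible by another's, tail-reduce, and make monic.

G = {ab - 1/4b^2c + 5/16b^2 + 7/4bc - 13/8b - 27/14c, ac - 4/9a + 1/9bc - 5/36b - 7/9c + 13/18, b^2c^2 - 5/4b^2c - 7bc^2 + 13/2bc + 54/7c^2 - 24/7c}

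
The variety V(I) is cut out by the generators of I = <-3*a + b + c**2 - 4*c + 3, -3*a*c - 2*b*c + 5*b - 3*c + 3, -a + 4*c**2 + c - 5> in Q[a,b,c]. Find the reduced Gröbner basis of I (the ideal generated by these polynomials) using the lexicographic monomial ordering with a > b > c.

G = {a - 4*c**2 - c + 5, b - 11*c**2 - 7*c + 18, c**3 - 19/17*c**2 - 83/34*c + 87/34}

f_1 = -3*a + b + c**2 - 4*c + 3, LT = a.
f_2 = -3*a*c - 2*b*c + 5*b - 3*c + 3, LT = a*c.
f_3 = -a + 4*c**2 + c - 5, LT = a.

S(f_1,f_2): lcm = a*c. S = -b*c + 5/3*b - 1/3*c**3 + 4/3*c**2 - 2*c + 1.
  leading term b*c: no divisor's leading term divides it; move -b*c to the remainder.
  leading term b: no divisor's leading term divides it; move 5/3*b to the remainder.
  leading term c**3: no divisor's leading term divides it; move -1/3*c**3 to the remainder.
  leading term c**2: no divisor's leading term divides it; move 4/3*c**2 to the remainder.
  leading term c: no divisor's leading term divides it; move -2*c to the remainder.
  leading term 1: no divisor's leading term divides it; move 1 to the remainder.
  remainder -b*c + 5/3*b - 1/3*c**3 + 4/3*c**2 - 2*c + 1 ≠ 0; add g_4 = -b*c + 5/3*b - 1/3*c**3 + 4/3*c**2 - 2*c + 1 to the basis.

S(f_1,f_3): lcm = a. S = -1/3*b + 11/3*c**2 + 7/3*c - 6.
  leading term b: no divisor's leading term divides it; move -1/3*b to the remainder.
  leading term c**2: no divisor's leading term divides it; move 11/3*c**2 to the remainder.
  leading term c: no divisor's leading term divides it; move 7/3*c to the remainder.
  leading term 1: no divisor's leading term divides it; move -6 to the remainder.
  remainder -1/3*b + 11/3*c**2 + 7/3*c - 6 ≠ 0; add g_5 = -1/3*b + 11/3*c**2 + 7/3*c - 6 to the basis.

S(f_2,f_3): lcm = a*c. S = 2/3*b*c - 5/3*b + 4*c**3 + c**2 - 4*c - 1.
  leading term b*c: subtract (-2/3)·g_4 from 2/3*b*c - 5/3*b + 4*c**3 + c**2 - 4*c - 1 → -5/9*b + 34/9*c**3 + 17/9*c**2 - 16/3*c - 1/3
  leading term b: subtract (5/3)·g_5 from -5/9*b + 34/9*c**3 + 17/9*c**2 - 16/3*c - 1/3 → 34/9*c**3 - 38/9*c**2 - 83/9*c + 29/3
  leading term c**3: no divisor's leading term divides it; move 34/9*c**3 to the remainder.
  leading term c**2: no divisor's leading term divides it; move -38/9*c**2 to the remainder.
  leading term c: no divisor's leading term divides it; move -83/9*c to the remainder.
  leading term 1: no divisor's leading term divides it; move 29/3 to the remainder.
  remainder 34/9*c**3 - 38/9*c**2 - 83/9*c + 29/3 ≠ 0; add g_6 = 34/9*c**3 - 38/9*c**2 - 83/9*c + 29/3 to the basis.

The other S-polynomials (S(f_1,g_4), S(f_2,g_4), S(f_3,g_4), S(f_1,g_5), S(f_2,g_5), S(f_3,g_5), S(g_4,g_5), S(f_1,g_6), S(f_2,g_6), S(f_3,g_6), S(g_4,g_6), S(g_5,g_6)) all reduce to 0 modulo the current basis, so we have a Gröbner basis.
Inter-reduce: drop elements whose leading term is divisible by another's, tail-reduce, and make monic.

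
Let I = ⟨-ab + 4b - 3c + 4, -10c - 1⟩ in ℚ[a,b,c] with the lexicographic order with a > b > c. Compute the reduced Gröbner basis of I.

Buchberger's algorithm terminates because the ascending chain of leading-term ideals stabilizes.

f_1 = -ab + 4b - 3c + 4, LT = ab.
f_2 = -10c - 1, LT = c.

S(f_1,f_2): leading monomials are coprime, so the S-polynomial reduces to 0 (Buchberger's first criterion).
Every S-polynomial of the final basis reduces to 0, so we have a Gröbner basis.

G = {ab - 4b - 43/10, c + 1/10}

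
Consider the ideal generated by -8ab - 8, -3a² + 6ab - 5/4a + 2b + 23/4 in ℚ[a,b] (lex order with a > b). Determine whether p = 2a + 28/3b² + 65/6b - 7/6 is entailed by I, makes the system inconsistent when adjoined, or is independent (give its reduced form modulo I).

First compute the reduced Gröbner basis of I by Buchberger's algorithm.
f_1 = -8ab - 8, LT = ab.
f_2 = -3a² + 6ab - 5/4a + 2b + 23/4, LT = a².

S(f_1,f_2): lcm = a²b. S = 2ab² - 5/12ab + a + ⅔b² + 23/12b.
  leading term ab²: subtract (-¼b)·f_1 from 2ab² - 5/12ab + a + ⅔b² + 23/12b → -5/12ab + a + ⅔b² - 1/12b
  leading term ab: subtract (5/96)·f_1 from -5/12ab + a + ⅔b² - 1/12b → a + ⅔b² - 1/12b + 5/12
  leading term a: no divisor's leading term divides it; move a to the remainder.
  leading term b²: no divisor's leading term divides it; move ⅔b² to the remainder.
  leading term b: no divisor's leading term divides it; move -1/12b to the remainder.
  leading term 1: no divisor's leading term divides it; move 5/12 to the remainder.
  remainder a + ⅔b² - 1/12b + 5/12 ≠ 0; add h_3 = a + ⅔b² - 1/12b + 5/12 to the basis.

S(f_1,h_3): lcm = ab. S = -⅔b³ + 1/12b² - 5/12b + 1.
  leading term b³: no divisor's leading term divides it; move -⅔b³ to the remainder.
  leading term b²: no divisor's leading term divides it; move 1/12b² to the remainder.
  leading term b: no divisor's leading term divides it; move -5/12b to the remainder.
  leading term 1: no divisor's leading term divides it; move 1 to the remainder.
  remainder -⅔b³ + 1/12b² - 5/12b + 1 ≠ 0; add h_4 = -⅔b³ + 1/12b² - 5/12b + 1 to the basis.

The other S-polynomials (S(f_2,h_3), S(f_1,h_4), S(f_2,h_4), S(h_3,h_4)) all reduce to 0 modulo the current basis, so we have a Gröbner basis.
Inter-reduce: drop elements whose leading term is divisible by another's, tail-reduce, and make monic.
Reduced Gröbner basis: {a + ⅔b² - 1/12b + 5/12, b³ - ⅛b² + ⅝b - 3/2}.
Label its elements g_1 = a + ⅔b² - 1/12b + 5/12, g_2 = b³ - ⅛b² + ⅝b - 3/2.

Reduce p = 2a + 28/3b² + 65/6b - 7/6 modulo G:
  leading term a: subtract (2)·g_1 from 2a + 28/3b² + 65/6b - 7/6 → 8b² + 11b - 2
  leading term b²: no divisor's leading term divides it; move 8b² to the remainder.
  leading term b: no divisor's leading term divides it; move 11b to the remainder.
  leading term 1: no divisor's leading term divides it; move -2 to the remainder.
  normal form = 8b² + 11b - 2.
The normal form is nonzero, so p ∉ I. Since p minus its normal form lies in I, I + (p) = I + (r) where r = 8b² + 11b - 2; decide whether this ideal is the whole ring.
Run Buchberger on G together with r (pairs among the g_i already reduce to 0 since G is a Gröbner basis):
g_1 = a + ⅔b² - 1/12b + 5/12, LT = a.
g_2 = b³ - ⅛b² + ⅝b - 3/2, LT = b³.
r = 8b² + 11b - 2, LT = b².

S(g_2,r): lcm = b³. S = -3/2b² + ⅞b - 3/2.
  leading term b²: subtract (-3/16)·r from -3/2b² + ⅞b - 3/2 → 47/16b - 15/8
  leading term b: no divisor's leading term divides it; move 47/16b to the remainder.
  leading term 1: no divisor's leading term divides it; move -15/8 to the remainder.
  remainder 47/16b - 15/8 ≠ 0; add m_4 = 47/16b - 15/8 to the basis.

S(g_2,m_4): lcm = b³. S = 193/376b² + ⅝b - 3/2.
  leading term b²: subtract (193/3008)·r from 193/376b² + ⅝b - 3/2 → -243/3008b - 2063/1504
  leading term b: subtract (-243/8836)·m_4 from -243/3008b - 2063/1504 → -50303/35344
  leading term 1: no divisor's leading term divides it; move -50303/35344 to the remainder.
  remainder -50303/35344 ≠ 0; add m_5 = -50303/35344 to the basis.

The other S-polynomials (S(g_1,g_2), S(g_1,r), S(g_1,m_4), S(r,m_4), S(g_1,m_5), S(g_2,m_5), S(r,m_5), S(m_4,m_5)) all reduce to 0 modulo the current basis, so we have a Gröbner basis.
Inter-reduce: drop elements whose leading term is divisible by another's, tail-reduce, and make monic.
Reduced Gröbner basis: {1}.
The reduced Gröbner basis of I + (p) is {1}: the ideal is the whole ring, so the enlarged system has no common solution — adjoining p is inconsistent.

The remainder on division by a Gröbner basis is unique — it is the normal form.

Adjoining 2a + 28/3b² + 65/6b - 7/6 makes the ideal the whole ring: the system is inconsistent.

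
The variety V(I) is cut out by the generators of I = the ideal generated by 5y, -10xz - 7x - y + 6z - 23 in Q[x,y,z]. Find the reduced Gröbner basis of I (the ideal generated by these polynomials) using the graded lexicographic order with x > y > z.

G = {xz + \tfrac{7}{10}x - \tfrac{3}{5}z + \tfrac{23}{10}, y}

f_1 = 5y, LT = y.
f_2 = -10xz - 7x - y + 6z - 23, LT = xz.

S(f_1,f_2): leading monomials are coprime, so the S-polynomial reduces to 0 (Buchberger's first criterion).
Every S-polynomial of the final basis reduces to 0, so we have a Gröbner basis.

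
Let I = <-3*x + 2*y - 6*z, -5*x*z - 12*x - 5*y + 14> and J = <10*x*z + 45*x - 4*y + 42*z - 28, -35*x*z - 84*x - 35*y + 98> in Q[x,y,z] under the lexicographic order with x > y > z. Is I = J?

Yes, the ideals are equal.

Since reduced Gröbner bases are canonical representatives of ideals under a given ordering, it suffices to compute and compare them.
Buchberger on the first generating set:
f_1 = -3*x + 2*y - 6*z, LT = x.
f_2 = -5*x*z - 12*x - 5*y + 14, LT = x*z.

S(f_1,f_2): lcm = x*z. S = -12/5*x - 2/3*y*z - y + 2*z**2 + 14/5.
  leading term x: subtract (4/5)·f_1 from -12/5*x - 2/3*y*z - y + 2*z**2 + 14/5 → -2/3*y*z - 13/5*y + 2*z**2 + 24/5*z + 14/5
  leading term y*z: no divisor's leading term divides it; move -2/3*y*z to the remainder.
  leading term y: no divisor's leading term divides it; move -13/5*y to the remainder.
  leading term z**2: no divisor's leading term divides it; move 2*z**2 to the remainder.
  leading term z: no divisor's leading term divides it; move 24/5*z to the remainder.
  leading term 1: no divisor's leading term divides it; move 14/5 to the remainder.
  remainder -2/3*y*z - 13/5*y + 2*z**2 + 24/5*z + 14/5 ≠ 0; add g_3 = -2/3*y*z - 13/5*y + 2*z**2 + 24/5*z + 14/5 to the basis.

S(f_1,g_3): leading monomials are coprime, so the S-polynomial reduces to 0 (Buchberger's first criterion).
S(f_2,g_3): lcm = x*y*z. S = -3/2*x*y + 3*x*z**2 + 36/5*x*z + 21/5*x + y**2 - 14/5*y.
  leading term x*y: subtract (1/2*y)·f_1 from -3/2*x*y + 3*x*z**2 + 36/5*x*z + 21/5*x + y**2 - 14/5*y → 3*x*z**2 + 36/5*x*z + 21/5*x + 3*y*z - 14/5*y
  leading term x*z**2: subtract (-z**2)·f_1 from 3*x*z**2 + 36/5*x*z + 21/5*x + 3*y*z - 14/5*y → 36/5*x*z + 21/5*x + 2*y*z**2 + 3*y*z - 14/5*y - 6*z**3
  leading term x*z: subtract (-12/5*z)·f_1 from 36/5*x*z + 21/5*x + 2*y*z**2 + 3*y*z - 14/5*y - 6*z**3 → 21/5*x + 2*y*z**2 + 39/5*y*z - 14/5*y - 6*z**3 - 72/5*z**2
  leading term x: subtract (-7/5)·f_1 from 21/5*x + 2*y*z**2 + 39/5*y*z - 14/5*y - 6*z**3 - 72/5*z**2 → 2*y*z**2 + 39/5*y*z - 6*z**3 - 72/5*z**2 - 42/5*z
  leading term y*z**2: subtract (-3*z)·g_3 from 2*y*z**2 + 39/5*y*z - 6*z**3 - 72/5*z**2 - 42/5*z → 0
  remainder 0.

Every S-polynomial of the final basis reduces to 0, so we have a Gröbner basis.
Inter-reduce: drop elements whose leading term is divisible by another's, tail-reduce, and make monic.
Reduced Gröbner basis: {x - 2/3*y + 2*z, y*z + 39/10*y - 3*z**2 - 36/5*z - 21/5}.

Buchberger on the second generating set:
h_1 = 10*x*z + 45*x - 4*y + 42*z - 28, LT = x*z.
h_2 = -35*x*z - 84*x - 35*y + 98, LT = x*z.

S(h_1,h_2): lcm = x*z. S = 21/10*x - 7/5*y + 21/5*z.
  leading term x: no divisor's leading term divides it; move 21/10*x to the remainder.
  leading term y: no divisor's leading term divides it; move -7/5*y to the remainder.
  leading term z: no divisor's leading term divides it; move 21/5*z to the remainder.
  remainder 21/10*x - 7/5*y + 21/5*z ≠ 0; add k_3 = 21/10*x - 7/5*y + 21/5*z to the basis.

S(h_1,k_3): lcm = x*z. S = 9/2*x + 2/3*y*z - 2/5*y - 2*z**2 + 21/5*z - 14/5.
  leading term x: subtract (15/7)·k_3 from 9/2*x + 2/3*y*z - 2/5*y - 2*z**2 + 21/5*z - 14/5 → 2/3*y*z + 13/5*y - 2*z**2 - 24/5*z - 14/5
  leading term y*z: no divisor's leading term divides it; move 2/3*y*z to the remainder.
  leading term y: no divisor's leading term divides it; move 13/5*y to the remainder.
  leading term z**2: no divisor's leading term divides it; move -2*z**2 to the remainder.
  leading term z: no divisor's leading term divides it; move -24/5*z to the remainder.
  leading term 1: no divisor's leading term divides it; move -14/5 to the remainder.
  remainder 2/3*y*z + 13/5*y - 2*z**2 - 24/5*z - 14/5 ≠ 0; add k_4 = 2/3*y*z + 13/5*y - 2*z**2 - 24/5*z - 14/5 to the basis.

S(h_2,k_3): lcm = x*z. S = 12/5*x + 2/3*y*z + y - 2*z**2 - 14/5.
  leading term x: subtract (8/7)·k_3 from 12/5*x + 2/3*y*z + y - 2*z**2 - 14/5 → 2/3*y*z + 13/5*y - 2*z**2 - 24/5*z - 14/5
  leading term y*z: subtract (1)·k_4 from 2/3*y*z + 13/5*y - 2*z**2 - 24/5*z - 14/5 → 0
  remainder 0.

S(h_1,k_4): lcm = x*y*z. S = 3/5*x*y + 3*x*z**2 + 36/5*x*z + 21/5*x - 2/5*y**2 + 21/5*y*z - 14/5*y.
  leading term x*y: subtract (2/7*y)·k_3 from 3/5*x*y + 3*x*z**2 + 36/5*x*z + 21/5*x - 2/5*y**2 + 21/5*y*z - 14/5*y → 3*x*z**2 + 36/5*x*z + 21/5*x + 3*y*z - 14/5*y
  leading term x*z**2: subtract (3/10*z)·h_1 from 3*x*z**2 + 36/5*x*z + 21/5*x + 3*y*z - 14/5*y → -63/10*x*z + 21/5*x + 21/5*y*z - 14/5*y - 63/5*z**2 + 42/5*z
  leading term x*z: subtract (-63/100)·h_1 from -63/10*x*z + 21/5*x + 21/5*y*z - 14/5*y - 63/5*z**2 + 42/5*z → 651/20*x + 21/5*y*z - 133/25*y - 63/5*z**2 + 1743/50*z - 441/25
  leading term x: subtract (31/2)·k_3 from 651/20*x + 21/5*y*z - 133/25*y - 63/5*z**2 + 1743/50*z - 441/25 → 21/5*y*z + 819/50*y - 63/5*z**2 - 756/25*z - 441/25
  leading term y*z: subtract (63/10)·k_4 from 21/5*y*z + 819/50*y - 63/5*z**2 - 756/25*z - 441/25 → 0
  remainder 0.

S(h_2,k_4): lcm = x*y*z. S = -3/2*x*y + 3*x*z**2 + 36/5*x*z + 21/5*x + y**2 - 14/5*y.
  leading term x*y: subtract (-5/7*y)·k_3 from -3/2*x*y + 3*x*z**2 + 36/5*x*z + 21/5*x + y**2 - 14/5*y → 3*x*z**2 + 36/5*x*z + 21/5*x + 3*y*z - 14/5*y
  leading term x*z**2: subtract (3/10*z)·h_1 from 3*x*z**2 + 36/5*x*z + 21/5*x + 3*y*z - 14/5*y → -63/10*x*z + 21/5*x + 21/5*y*z - 14/5*y - 63/5*z**2 + 42/5*z
  leading term x*z: subtract (-63/100)·h_1 from -63/10*x*z + 21/5*x + 21/5*y*z - 14/5*y - 63/5*z**2 + 42/5*z → 651/20*x + 21/5*y*z - 133/25*y - 63/5*z**2 + 1743/50*z - 441/25
  leading term x: subtract (31/2)·k_3 from 651/20*x + 21/5*y*z - 133/25*y - 63/5*z**2 + 1743/50*z - 441/25 → 21/5*y*z + 819/50*y - 63/5*z**2 - 756/25*z - 441/25
  leading term y*z: subtract (63/10)·k_4 from 21/5*y*z + 819/50*y - 63/5*z**2 - 756/25*z - 441/25 → 0
  remainder 0.

S(k_3,k_4): leading monomials are coprime, so the S-polynomial reduces to 0 (Buchberger's first criterion).
Every S-polynomial of the final basis reduces to 0, so we have a Gröbner basis.
Inter-reduce: drop elements whose leading term is divisible by another's, tail-reduce, and make monic.
Reduced Gröbner basis: {x - 2/3*y + 2*z, y*z + 39/10*y - 3*z**2 - 36/5*z - 21/5}.

The two bases agree; hence the ideals are identical.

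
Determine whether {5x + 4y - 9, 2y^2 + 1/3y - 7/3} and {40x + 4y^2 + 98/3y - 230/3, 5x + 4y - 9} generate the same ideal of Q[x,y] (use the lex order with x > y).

Yes, the ideals are equal.

Two ideals are equal iff their reduced Gröbner bases coincide (the reduced basis is unique for a fixed ordering).
Buchberger on the first generating set:
f_1 = 5x + 4y - 9, LT = x.
f_2 = 2y^2 + 1/3y - 7/3, LT = y^2.

The S-polynomials (S(f_1,f_2)) all reduce to 0 modulo the current basis, so we have a Gröbner basis.
Inter-reduce: drop elements whose leading term is divisible by another's, tail-reduce, and make monic.
Reduced Gröbner basis: {x + 4/5y - 9/5, y^2 + 1/6y - 7/6}.

Buchberger on the second generating set:
h_1 = 40x + 4y^2 + 98/3y - 230/3, LT = x.
h_2 = 5x + 4y - 9, LT = x.

S(h_1,h_2): lcm = x. S = 1/10y^2 + 1/60y - 7/60.
  leading term y^2: no divisor's leading term divides it; move 1/10y^2 to the remainder.
  leading term y: no divisor's leading term divides it; move 1/60y to the remainder.
  leading term 1: no divisor's leading term divides it; move -7/60 to the remainder.
  remainder 1/10y^2 + 1/60y - 7/60 ≠ 0; add k_3 = 1/10y^2 + 1/60y - 7/60 to the basis.

The other S-polynomials (S(h_1,k_3), S(h_2,k_3)) all reduce to 0 modulo the current basis, so we have a Gröbner basis.
Inter-reduce: drop elements whose leading term is divisible by another's, tail-reduce, and make monic.
Reduced Gröbner basis: {x + 4/5y - 9/5, y^2 + 1/6y - 7/6}.

Same reduced basis, so the two generating sets span the same ideal.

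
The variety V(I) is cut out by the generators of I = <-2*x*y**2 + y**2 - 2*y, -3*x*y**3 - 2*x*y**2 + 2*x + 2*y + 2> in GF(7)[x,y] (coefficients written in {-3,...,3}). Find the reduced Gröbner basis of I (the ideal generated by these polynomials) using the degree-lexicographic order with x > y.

f_1 = -2*x*y**2 + y**2 - 2*y, LT = x*y**2.
f_2 = -3*x*y**3 - 2*x*y**2 + 2*x + 2*y + 2, LT = x*y**3.

S(f_1,f_2): lcm = x*y**3. S = -3*x*y**2 + 3*y**3 + y**2 + 3*x + 3*y + 3.
  leading term x*y**2: subtract (-2)·f_1 from -3*x*y**2 + 3*y**3 + y**2 + 3*x + 3*y + 3 → 3*y**3 + 3*y**2 + 3*x - y + 3
  leading term y**3: no divisor's leading term divides it; move 3*y**3 to the remainder.
  leading term y**2: no divisor's leading term divides it; move 3*y**2 to the remainder.
  leading term x: no divisor's leading term divides it; move 3*x to the remainder.
  leading term y: no divisor's leading term divides it; move -y to the remainder.
  leading term 1: no divisor's leading term divides it; move 3 to the remainder.
  remainder 3*y**3 + 3*y**2 + 3*x - y + 3 ≠ 0; add g_3 = 3*y**3 + 3*y**2 + 3*x - y + 3 to the basis.

S(f_1,g_3): lcm = x*y**3. S = -x*y**2 + 3*y**3 - x**2 - 2*x*y + y**2 - x.
  leading term x*y**2: subtract (-3)·f_1 from -x*y**2 + 3*y**3 - x**2 - 2*x*y + y**2 - x → 3*y**3 - x**2 - 2*x*y - 3*y**2 - x + y
  leading term y**3: subtract (1)·g_3 from 3*y**3 - x**2 - 2*x*y - 3*y**2 - x + y → -x**2 - 2*x*y + y**2 + 3*x + 2*y - 3
  leading term x**2: no divisor's leading term divides it; move -x**2 to the remainder.
  leading term x*y: no divisor's leading term divides it; move -2*x*y to the remainder.
  leading term y**2: no divisor's leading term divides it; move y**2 to the remainder.
  leading term x: no divisor's leading term divides it; move 3*x to the remainder.
  leading term y: no divisor's leading term divides it; move 2*y to the remainder.
  leading term 1: no divisor's leading term divides it; move -3 to the remainder.
  remainder -x**2 - 2*x*y + y**2 + 3*x + 2*y - 3 ≠ 0; add g_4 = -x**2 - 2*x*y + y**2 + 3*x + 2*y - 3 to the basis.

S(f_2,g_3): lcm = x*y**3. S = 2*x*y**2 - x**2 - 2*x*y + 3*x - 3*y - 3.
  leading term x*y**2: subtract (-1)·f_1 from 2*x*y**2 - x**2 - 2*x*y + 3*x - 3*y - 3 → -x**2 - 2*x*y + y**2 + 3*x + 2*y - 3
  leading term x**2: subtract (1)·g_4 from -x**2 - 2*x*y + y**2 + 3*x + 2*y - 3 → 0
  remainder 0.

S(f_1,g_4): lcm = x**2*y**2. S = -2*x*y**3 + y**4 - x*y**2 + 2*y**3 + x*y - 3*y**2.
  leading term x*y**3: subtract (y)·f_1 from -2*x*y**3 + y**4 - x*y**2 + 2*y**3 + x*y - 3*y**2 → y**4 - x*y**2 + y**3 + x*y - y**2
  leading term y**4: subtract (-2*y)·g_3 from y**4 - x*y**2 + y**3 + x*y - y**2 → -x*y**2 - 3*y**2 - y
  leading term x*y**2: subtract (-3)·f_1 from -x*y**2 - 3*y**2 - y → 0
  remainder 0.

S(f_2,g_4): lcm = x**2*y**3. S = -2*x*y**4 + y**5 + 3*x**2*y**2 + 3*x*y**3 + 2*y**4 - 3*y**3 - 3*x**2 - 3*x*y - 3*x.
  leading term x*y**4: subtract (y**2)·f_1 from -2*x*y**4 + y**5 + 3*x**2*y**2 + 3*x*y**3 + 2*y**4 - 3*y**3 - 3*x**2 - 3*x*y - 3*x → y**5 + 3*x**2*y**2 + 3*x*y**3 + y**4 - y**3 - 3*x**2 - 3*x*y - 3*x
  leading term y**5: subtract (-2*y**2)·g_3 from y**5 + 3*x**2*y**2 + 3*x*y**3 + y**4 - y**3 - 3*x**2 - 3*x*y - 3*x → 3*x**2*y**2 + 3*x*y**3 - x*y**2 - 3*y**3 - 3*x**2 - 3*x*y - y**2 - 3*x
  leading term x**2*y**2: subtract (2*x)·f_1 from 3*x**2*y**2 + 3*x*y**3 - x*y**2 - 3*y**3 - 3*x**2 - 3*x*y - y**2 - 3*x → 3*x*y**3 - 3*x*y**2 - 3*y**3 - 3*x**2 + x*y - y**2 - 3*x
  leading term x*y**3: subtract (2*y)·f_1 from 3*x*y**3 - 3*x*y**2 - 3*y**3 - 3*x**2 + x*y - y**2 - 3*x → -3*x*y**2 + 2*y**3 - 3*x**2 + x*y + 3*y**2 - 3*x
  leading term x*y**2: subtract (-2)·f_1 from -3*x*y**2 + 2*y**3 - 3*x**2 + x*y + 3*y**2 - 3*x → 2*y**3 - 3*x**2 + x*y - 2*y**2 - 3*x + 3*y
  leading term y**3: subtract (3)·g_3 from 2*y**3 - 3*x**2 + x*y - 2*y**2 - 3*x + 3*y → -3*x**2 + x*y + 3*y**2 + 2*x - y - 2
  leading term x**2: subtract (3)·g_4 from -3*x**2 + x*y + 3*y**2 + 2*x - y - 2 → 0
  remainder 0.

S(g_3,g_4): leading monomials are coprime, so the S-polynomial reduces to 0 (Buchberger's first criterion).
Every S-polynomial of the final basis reduces to 0, so we have a Gröbner basis.
Inter-reduce: drop elements whose leading term is divisible by another's, tail-reduce, and make monic.

G = {x*y**2 + 3*y**2 + y, y**3 + y**2 + x + 2*y + 1, x**2 + 2*x*y - y**2 - 3*x - 2*y + 3}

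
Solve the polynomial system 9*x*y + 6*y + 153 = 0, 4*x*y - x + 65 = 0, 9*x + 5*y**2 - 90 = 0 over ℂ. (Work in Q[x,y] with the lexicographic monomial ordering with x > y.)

{(5, -3)}

Compute a lex Gröbner basis by Buchberger's algorithm.
f_1 = 9*x*y + 6*y + 153, LT = x*y.
f_2 = 4*x*y - x + 65, LT = x*y.
f_3 = 9*x + 5*y**2 - 90, LT = x.

S(f_1,f_2): lcm = x*y. S = 1/4*x + 2/3*y + 3/4.
  leading term x: subtract (1/36)·f_3 from 1/4*x + 2/3*y + 3/4 → -5/36*y**2 + 2/3*y + 13/4
  leading term y**2: no divisor's leading term divides it; move -5/36*y**2 to the remainder.
  leading term y: no divisor's leading term divides it; move 2/3*y to the remainder.
  leading term 1: no divisor's leading term divides it; move 13/4 to the remainder.
  remainder -5/36*y**2 + 2/3*y + 13/4 ≠ 0; add h_4 = -5/36*y**2 + 2/3*y + 13/4 to the basis.

S(f_1,f_3): lcm = x*y. S = -5/9*y**3 + 32/3*y + 17.
  leading term y**3: subtract (4*y)·h_4 from -5/9*y**3 + 32/3*y + 17 → -8/3*y**2 - 7/3*y + 17
  leading term y**2: subtract (96/5)·h_4 from -8/3*y**2 - 7/3*y + 17 → -227/15*y - 227/5
  leading term y: no divisor's leading term divides it; move -227/15*y to the remainder.
  leading term 1: no divisor's leading term divides it; move -227/5 to the remainder.
  remainder -227/15*y - 227/5 ≠ 0; add h_5 = -227/15*y - 227/5 to the basis.

S(f_2,f_3): lcm = x*y. S = -1/4*x - 5/9*y**3 + 10*y + 65/4.
  leading term x: subtract (-1/36)·f_3 from -1/4*x - 5/9*y**3 + 10*y + 65/4 → -5/9*y**3 + 5/36*y**2 + 10*y + 55/4
  leading term y**3: subtract (4*y)·h_4 from -5/9*y**3 + 5/36*y**2 + 10*y + 55/4 → -91/36*y**2 - 3*y + 55/4
  leading term y**2: subtract (91/5)·h_4 from -91/36*y**2 - 3*y + 55/4 → -227/15*y - 227/5
  leading term y: subtract (1)·h_5 from -227/15*y - 227/5 → 0
  remainder 0.

S(f_1,h_4): lcm = x*y**2. S = 24/5*x*y + 117/5*x + 2/3*y**2 + 17*y.
  leading term x*y: subtract (8/15)·f_1 from 24/5*x*y + 117/5*x + 2/3*y**2 + 17*y → 117/5*x + 2/3*y**2 + 69/5*y - 408/5
  leading term x: subtract (13/5)·f_3 from 117/5*x + 2/3*y**2 + 69/5*y - 408/5 → -37/3*y**2 + 69/5*y + 762/5
  leading term y**2: subtract (444/5)·h_4 from -37/3*y**2 + 69/5*y + 762/5 → -227/5*y - 681/5
  leading term y: subtract (3)·h_5 from -227/5*y - 681/5 → 0
  remainder 0.

S(f_2,h_4): lcm = x*y**2. S = 91/20*x*y + 117/5*x + 65/4*y.
  leading term x*y: subtract (91/180)·f_1 from 91/20*x*y + 117/5*x + 65/4*y → 117/5*x + 793/60*y - 1547/20
  leading term x: subtract (13/5)·f_3 from 117/5*x + 793/60*y - 1547/20 → -13*y**2 + 793/60*y + 3133/20
  leading term y**2: subtract (468/5)·h_4 from -13*y**2 + 793/60*y + 3133/20 → -2951/60*y - 2951/20
  leading term y: subtract (13/4)·h_5 from -2951/60*y - 2951/20 → 0
  remainder 0.

S(f_3,h_4): leading monomials are coprime, so the S-polynomial reduces to 0 (Buchberger's first criterion).
S(f_1,h_5): lcm = x*y. S = -3*x + 2/3*y + 17.
  leading term x: subtract (-1/3)·f_3 from -3*x + 2/3*y + 17 → 5/3*y**2 + 2/3*y - 13
  leading term y**2: subtract (-12)·h_4 from 5/3*y**2 + 2/3*y - 13 → 26/3*y + 26
  leading term y: subtract (-130/227)·h_5 from 26/3*y + 26 → 0
  remainder 0.

S(f_2,h_5): lcm = x*y. S = -13/4*x + 65/4.
  leading term x: subtract (-13/36)·f_3 from -13/4*x + 65/4 → 65/36*y**2 - 65/4
  leading term y**2: subtract (-13)·h_4 from 65/36*y**2 - 65/4 → 26/3*y + 26
  leading term y: subtract (-130/227)·h_5 from 26/3*y + 26 → 0
  remainder 0.

S(f_3,h_5): leading monomials are coprime, so the S-polynomial reduces to 0 (Buchberger's first criterion).
S(h_4,h_5): lcm = y**2. S = -39/5*y - 117/5.
  leading term y: subtract (117/227)·h_5 from -39/5*y - 117/5 → 0
  remainder 0.

Every S-polynomial of the final basis reduces to 0, so we have a Gröbner basis.
Inter-reduce: drop elements whose leading term is divisible by another's, tail-reduce, and make monic.
Reduced Gröbner basis: {x - 5, y + 3}.

A lex Gröbner basis eliminates variables successively. Here y + 3 depends only on y, with roots {-3}; lifting each root through the earlier basis elements recovers the full solutions.
  y = -3: the earlier basis element becomes x - 5 = 0, giving x = 5 — point (5, -3).
Check: every point annihilates each of the original generators.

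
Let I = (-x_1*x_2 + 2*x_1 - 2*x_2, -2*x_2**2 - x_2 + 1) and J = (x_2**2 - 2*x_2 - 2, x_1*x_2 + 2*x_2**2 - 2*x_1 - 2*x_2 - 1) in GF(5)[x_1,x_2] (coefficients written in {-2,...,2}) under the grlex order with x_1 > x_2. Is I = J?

Since reduced Gröbner bases are canonical representatives of ideals under a given ordering, it suffices to compute and compare them.
Buchberger on the first generating set:
f_1 = -x_1*x_2 + 2*x_1 - 2*x_2, LT = x_1*x_2.
f_2 = -2*x_2**2 - x_2 + 1, LT = x_2**2.

S(f_1,f_2): lcm = x_1*x_2**2. S = 2*x_2**2 - 2*x_1.
  leading term x_2**2: subtract (-1)·f_2 from 2*x_2**2 - 2*x_1 → -2*x_1 - x_2 + 1
  leading term x_1: no divisor's leading term divides it; move -2*x_1 to the remainder.
  leading term x_2: no divisor's leading term divides it; move -x_2 to the remainder.
  leading term 1: no divisor's leading term divides it; move 1 to the remainder.
  remainder -2*x_1 - x_2 + 1 ≠ 0; add g_3 = -2*x_1 - x_2 + 1 to the basis.

The other S-polynomials (S(f_1,g_3), S(f_2,g_3)) all reduce to 0 modulo the current basis, so we have a Gröbner basis.
Inter-reduce: drop elements whose leading term is divisible by another's, tail-reduce, and make monic.
Reduced Gröbner basis: {x_2**2 - 2*x_2 + 2, x_1 - 2*x_2 + 2}.

Buchberger on the second generating set:
h_1 = x_2**2 - 2*x_2 - 2, LT = x_2**2.
h_2 = x_1*x_2 + 2*x_2**2 - 2*x_1 - 2*x_2 - 1, LT = x_1*x_2.

S(h_1,h_2): lcm = x_1*x_2**2. S = -2*x_2**3 + 2*x_2**2 - 2*x_1 + x_2.
  leading term x_2**3: subtract (-2*x_2)·h_1 from -2*x_2**3 + 2*x_2**2 - 2*x_1 + x_2 → -2*x_2**2 - 2*x_1 + 2*x_2
  leading term x_2**2: subtract (-2)·h_1 from -2*x_2**2 - 2*x_1 + 2*x_2 → -2*x_1 - 2*x_2 + 1
  leading term x_1: no divisor's leading term divides it; move -2*x_1 to the remainder.
  leading term x_2: no divisor's leading term divides it; move -2*x_2 to the remainder.
  leading term 1: no divisor's leading term divides it; move 1 to the remainder.
  remainder -2*x_1 - 2*x_2 + 1 ≠ 0; add k_3 = -2*x_1 - 2*x_2 + 1 to the basis.

The other S-polynomials (S(h_1,k_3), S(h_2,k_3)) all reduce to 0 modulo the current basis, so we have a Gröbner basis.
Inter-reduce: drop elements whose leading term is divisible by another's, tail-reduce, and make monic.
Reduced Gröbner basis: {x_2**2 - 2*x_2 - 2, x_1 + x_2 + 2}.

The bases are distinct; the ideals are different.

No, the ideals differ.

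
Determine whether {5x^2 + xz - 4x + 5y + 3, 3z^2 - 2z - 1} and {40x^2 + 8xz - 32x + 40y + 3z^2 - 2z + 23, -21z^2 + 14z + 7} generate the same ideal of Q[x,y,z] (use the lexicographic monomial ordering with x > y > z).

Yes, the ideals are equal.

Since reduced Gröbner bases are canonical representatives of ideals under a given ordering, it suffices to compute and compare them.
Buchberger on the first generating set:
f_1 = 5x^2 + xz - 4x + 5y + 3, LT = x^2.
f_2 = 3z^2 - 2z - 1, LT = z^2.

The S-polynomials (S(f_1,f_2)) all reduce to 0 modulo the current basis, so we have a Gröbner basis.
Inter-reduce: drop elements whose leading term is divisible by another's, tail-reduce, and make monic.
Reduced Gröbner basis: {x^2 + 1/5xz - 4/5x + y + 3/5, z^2 - 2/3z - 1/3}.

Buchberger on the second generating set:
h_1 = 40x^2 + 8xz - 32x + 40y + 3z^2 - 2z + 23, LT = x^2.
h_2 = -21z^2 + 14z + 7, LT = z^2.

The S-polynomials (S(h_1,h_2)) all reduce to 0 modulo the current basis, so we have a Gröbner basis.
Inter-reduce: drop elements whose leading term is divisible by another's, tail-reduce, and make monic.
Reduced Gröbner basis: {x^2 + 1/5xz - 4/5x + y + 3/5, z^2 - 2/3z - 1/3}.

Same reduced basis, so the two generating sets span the same ideal.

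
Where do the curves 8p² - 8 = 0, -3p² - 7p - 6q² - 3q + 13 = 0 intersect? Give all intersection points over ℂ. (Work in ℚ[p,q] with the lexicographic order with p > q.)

{(1, -1), (1, 1/2), (-1, -1/4 + sqrt(417)/12), (-1, -sqrt(417)/12 - 1/4)}

Compute a lex Gröbner basis by Buchberger's algorithm.
f_1 = 8p² - 8, LT = p².
f_2 = -3p² - 7p - 6q² - 3q + 13, LT = p².

S(f_1,f_2): lcm = p². S = -7/3p - 2q² - q + 10/3.
  reduce S modulo (f_1, f_2):
  remainder -7/3p - 2q² - q + 10/3 ≠ 0; add h_3 = -7/3p - 2q² - q + 10/3 to the basis.

S(f_1,h_3): lcm = p². S = -6/7pq² - 3/7pq + 10/7p - 1.
  reduce S modulo (f_1, f_2, h_3):
  remainder 36/49q⁴ + 36/49q³ - 111/49q² - 60/49q + 51/49 ≠ 0; add h_4 = 36/49q⁴ + 36/49q³ - 111/49q² - 60/49q + 51/49 to the basis.

The other S-polynomials (S(f_2,h_3), S(f_1,h_4), S(f_2,h_4), S(h_3,h_4)) all reduce to 0 modulo the current basis, so we have a Gröbner basis.
Inter-reduce: drop elements whose leading term is divisible by another's, tail-reduce, and make monic.
Reduced Gröbner basis: {p + 6/7q² + 3/7q - 10/7, q⁴ + q³ - 37/12q² - 5/3q + 17/12}.

The lex basis is triangular: the last element involves only q. Solving q⁴ + q³ - 37/12q² - 5/3q + 17/12 = 0 gives q ∈ {-1, 1/2, -1/4 + sqrt(417)/12, -sqrt(417)/12 - 1/4}; substituting each value into the earlier elements determines the remaining variables.
  q = -1: the earlier basis element becomes p - 1 = 0, giving p = 1 — point (1, -1).
  q = 1/2: the earlier basis element becomes p - 1 = 0, giving p = 1 — point (1, 1/2).
  q = -1/4 + sqrt(417)/12: the earlier basis element becomes p + 1 = 0, giving p = -1 — point (-1, -1/4 + sqrt(417)/12).
  q = -sqrt(417)/12 - 1/4: the earlier basis element becomes p + 1 = 0, giving p = -1 — point (-1, -sqrt(417)/12 - 1/4).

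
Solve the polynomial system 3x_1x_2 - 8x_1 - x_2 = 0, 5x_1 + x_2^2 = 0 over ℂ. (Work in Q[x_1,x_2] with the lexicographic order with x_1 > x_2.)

Compute a lex Gröbner basis by Buchberger's algorithm.
f_1 = 3x_1x_2 - 8x_1 - x_2, LT = x_1x_2.
f_2 = 5x_1 + x_2^2, LT = x_1.

S(f_1,f_2): lcm = x_1x_2. S = -8/3x_1 - 1/5x_2^3 - 1/3x_2.
  leading term x_1: subtract (-8/15)·f_2 from -8/3x_1 - 1/5x_2^3 - 1/3x_2 → -1/5x_2^3 + 8/15x_2^2 - 1/3x_2
  leading term x_2^3: no divisor's leading term divides it; move -1/5x_2^3 to the remainder.
  leading term x_2^2: no divisor's leading term divides it; move 8/15x_2^2 to the remainder.
  leading term x_2: no divisor's leading term divides it; move -1/3x_2 to the remainder.
  remainder -1/5x_2^3 + 8/15x_2^2 - 1/3x_2 ≠ 0; add h_3 = -1/5x_2^3 + 8/15x_2^2 - 1/3x_2 to the basis.

The other S-polynomials (S(f_1,h_3), S(f_2,h_3)) all reduce to 0 modulo the current basis, so we have a Gröbner basis.
Inter-reduce: drop elements whose leading term is divisible by another's, tail-reduce, and make monic.
Reduced Gröbner basis: {x_1 + 1/5x_2^2, x_2^3 - 8/3x_2^2 + 5/3x_2}.

A lex Gröbner basis eliminates variables successively. Here x_2^3 - 8/3x_2^2 + 5/3x_2 depends only on x_2, with roots {0, 1, 5/3}; lifting each root through the earlier basis elements recovers the full solutions.
  x_2 = 0: the earlier basis element becomes x_1 = 0, giving x_1 = 0 — point (0, 0).
  x_2 = 1: the earlier basis element becomes x_1 + 1/5 = 0, giving x_1 = -1/5 — point (-1/5, 1).
  x_2 = 5/3: the earlier basis element becomes x_1 + 5/9 = 0, giving x_1 = -5/9 — point (-5/9, 5/3).

{(0, 0), (-1/5, 1), (-5/9, 5/3)}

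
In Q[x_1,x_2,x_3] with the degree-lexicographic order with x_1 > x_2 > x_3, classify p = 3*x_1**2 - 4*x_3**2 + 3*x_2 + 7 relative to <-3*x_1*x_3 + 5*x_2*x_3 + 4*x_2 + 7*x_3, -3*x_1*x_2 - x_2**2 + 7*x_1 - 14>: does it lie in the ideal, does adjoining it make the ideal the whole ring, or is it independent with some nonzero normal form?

First compute the reduced Gröbner basis of I by Buchberger's algorithm.
f_1 = -3*x_1*x_3 + 5*x_2*x_3 + 4*x_2 + 7*x_3, LT = x_1*x_3.
f_2 = -3*x_1*x_2 - x_2**2 + 7*x_1 - 14, LT = x_1*x_2.

S(f_1,f_2): lcm = x_1*x_2*x_3. S = -2*x_2**2*x_3 + 7/3*x_1*x_3 - 4/3*x_2**2 - 7/3*x_2*x_3 - 14/3*x_3.
  reduce S modulo (f_1, f_2):
  remainder -2*x_2**2*x_3 - 4/3*x_2**2 + 14/9*x_2*x_3 + 28/9*x_2 + 7/9*x_3 ≠ 0; add h_3 = -2*x_2**2*x_3 - 4/3*x_2**2 + 14/9*x_2*x_3 + 28/9*x_2 + 7/9*x_3 to the basis.

The other S-polynomials (S(f_1,h_3), S(f_2,h_3)) all reduce to 0 modulo the current basis, so we have a Gröbner basis.
Inter-reduce: drop elements whose leading term is divisible by another's, tail-reduce, and make monic.
Reduced Gröbner basis: {x_2**2*x_3 + 2/3*x_2**2 - 7/9*x_2*x_3 - 14/9*x_2 - 7/18*x_3, x_1*x_2 + 1/3*x_2**2 - 7/3*x_1 + 14/3, x_1*x_3 - 5/3*x_2*x_3 - 4/3*x_2 - 7/3*x_3}.
Label its elements g_1 = x_2**2*x_3 + 2/3*x_2**2 - 7/9*x_2*x_3 - 14/9*x_2 - 7/18*x_3, g_2 = x_1*x_2 + 1/3*x_2**2 - 7/3*x_1 + 14/3, g_3 = x_1*x_3 - 5/3*x_2*x_3 - 4/3*x_2 - 7/3*x_3.

Reduce p = 3*x_1**2 - 4*x_3**2 + 3*x_2 + 7 modulo G:
  leading term x_1**2: no divisor's leading term divides it; move 3*x_1**2 to the remainder.
  leading term x_3**2: no divisor's leading term divides it; move -4*x_3**2 to the remainder.
  leading term x_2: no divisor's leading term divides it; move 3*x_2 to the remainder.
  leading term 1: no divisor's leading term divides it; move 7 to the remainder.
  normal form = 3*x_1**2 - 4*x_3**2 + 3*x_2 + 7.
The normal form is nonzero, so p ∉ I. Since p minus its normal form lies in I, I + (p) = I + (r) where r = 3*x_1**2 - 4*x_3**2 + 3*x_2 + 7; decide whether this ideal is the whole ring.
Run Buchberger on G together with r (pairs among the g_i already reduce to 0 since G is a Gröbner basis):
g_1 = x_2**2*x_3 + 2/3*x_2**2 - 7/9*x_2*x_3 - 14/9*x_2 - 7/18*x_3, LT = x_2**2*x_3.
g_2 = x_1*x_2 + 1/3*x_2**2 - 7/3*x_1 + 14/3, LT = x_1*x_2.
g_3 = x_1*x_3 - 5/3*x_2*x_3 - 4/3*x_2 - 7/3*x_3, LT = x_1*x_3.
r = 3*x_1**2 - 4*x_3**2 + 3*x_2 + 7, LT = x_1**2.

S(g_2,r): lcm = x_1**2*x_2. S = 1/3*x_1*x_2**2 + 4/3*x_2*x_3**2 - 7/3*x_1**2 - x_2**2 + 14/3*x_1 - 7/3*x_2.
  reduce S modulo (g_1, g_2, g_3, r):
  remainder -1/9*x_2**3 + 4/3*x_2*x_3**2 - 34/27*x_2**2 - 28/9*x_3**2 + 175/27*x_1 - 14/9*x_2 + 49/27 ≠ 0; add m_5 = -1/9*x_2**3 + 4/3*x_2*x_3**2 - 34/27*x_2**2 - 28/9*x_3**2 + 175/27*x_1 - 14/9*x_2 + 49/27 to the basis.

S(g_3,r): lcm = x_1**2*x_3. S = -5/3*x_1*x_2*x_3 + 4/3*x_3**3 - 4/3*x_1*x_2 - 7/3*x_1*x_3 - x_2*x_3 - 7/3*x_3.
  reduce S modulo (g_1, g_2, g_3, r, m_5):
  remainder 4/3*x_3**3 + 2/27*x_2**2 - 886/81*x_2*x_3 - 28/9*x_1 - 602/81*x_2 - 1435/162*x_3 + 56/9 ≠ 0; add m_6 = 4/3*x_3**3 + 2/27*x_2**2 - 886/81*x_2*x_3 - 28/9*x_1 - 602/81*x_2 - 1435/162*x_3 + 56/9 to the basis.

The other S-polynomials (S(g_1,g_2), S(g_1,g_3), S(g_1,r), S(g_2,g_3), S(g_1,m_5), S(g_2,m_5), S(g_3,m_5), S(r,m_5), S(g_1,m_6), S(g_2,m_6), S(g_3,m_6), S(r,m_6), S(m_5,m_6)) all reduce to 0 modulo the current basis, so we have a Gröbner basis.
Inter-reduce: drop elements whose leading term is divisible by another's, tail-reduce, and make monic.
Reduced Gröbner basis: {x_2**3 - 12*x_2*x_3**2 + 34/3*x_2**2 + 28*x_3**2 - 175/3*x_1 + 14*x_2 - 49/3, x_2**2*x_3 + 2/3*x_2**2 - 7/9*x_2*x_3 - 14/9*x_2 - 7/18*x_3, x_3**3 + 1/18*x_2**2 - 443/54*x_2*x_3 - 7/3*x_1 - 301/54*x_2 - 1435/216*x_3 + 14/3, x_1**2 - 4/3*x_3**2 + x_2 + 7/3, x_1*x_2 + 1/3*x_2**2 - 7/3*x_1 + 14/3, x_1*x_3 - 5/3*x_2*x_3 - 4/3*x_2 - 7/3*x_3}.
The reduced Gröbner basis of I + (p) is {x_2**3 - 12*x_2*x_3**2 + 34/3*x_2**2 + 28*x_3**2 - 175/3*x_1 + 14*x_2 - 49/3, x_2**2*x_3 + 2/3*x_2**2 - 7/9*x_2*x_3 - 14/9*x_2 - 7/18*x_3, x_3**3 + 1/18*x_2**2 - 443/54*x_2*x_3 - 7/3*x_1 - 301/54*x_2 - 1435/216*x_3 + 14/3, x_1**2 - 4/3*x_3**2 + x_2 + 7/3, x_1*x_2 + 1/3*x_2**2 - 7/3*x_1 + 14/3, x_1*x_3 - 5/3*x_2*x_3 - 4/3*x_2 - 7/3*x_3} ≠ {1}, a proper ideal, so the enlarged system stays consistent: p is independent of I, with normal form 3*x_1**2 - 4*x_3**2 + 3*x_2 + 7.

3*x_1**2 - 4*x_3**2 + 3*x_2 + 7 is independent of I; its normal form modulo I is 3*x_1**2 - 4*x_3**2 + 3*x_2 + 7.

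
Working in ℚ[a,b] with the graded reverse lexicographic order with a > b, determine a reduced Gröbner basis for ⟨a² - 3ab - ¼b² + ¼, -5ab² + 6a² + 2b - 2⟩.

f_1 = a² - 3ab - ¼b² + ¼, LT = a².
f_2 = -5ab² + 6a² + 2b - 2, LT = ab².

S(f_1,f_2): lcm = a²b². S = -3ab³ - ¼b⁴ + 6/5a³ + ⅖ab + ¼b² - ⅖a.
  leading term ab³: subtract (⅗b)·f_2 from -3ab³ - ¼b⁴ + 6/5a³ + ⅖ab + ¼b² - ⅖a → -¼b⁴ + 6/5a³ - 18/5a²b + ⅖ab - 19/20b² - ⅖a + 6/5b
  leading term b⁴: no divisor's leading term divides it; move -¼b⁴ to the remainder.
  leading term a³: subtract (6/5a)·f_1 from 6/5a³ - 18/5a²b + ⅖ab - 19/20b² - ⅖a + 6/5b → 3/10ab² + ⅖ab - 19/20b² - 7/10a + 6/5b
  leading term ab²: subtract (-3/50)·f_2 from 3/10ab² + ⅖ab - 19/20b² - 7/10a + 6/5b → 9/25a² + ⅖ab - 19/20b² - 7/10a + 33/25b - 3/25
  leading term a²: subtract (9/25)·f_1 from 9/25a² + ⅖ab - 19/20b² - 7/10a + 33/25b - 3/25 → 37/25ab - 43/50b² - 7/10a + 33/25b - 21/100
  leading term ab: no divisor's leading term divides it; move 37/25ab to the remainder.
  leading term b²: no divisor's leading term divides it; move -43/50b² to the remainder.
  leading term a: no divisor's leading term divides it; move -7/10a to the remainder.
  leading term b: no divisor's leading term divides it; move 33/25b to the remainder.
  leading term 1: no divisor's leading term divides it; move -21/100 to the remainder.
  remainder -¼b⁴ + 37/25ab - 43/50b² - 7/10a + 33/25b - 21/100 ≠ 0; add g_3 = -¼b⁴ + 37/25ab - 43/50b² - 7/10a + 33/25b - 21/100 to the basis.

S(f_1,g_3): leading monomials are coprime, so the S-polynomial reduces to 0 (Buchberger's first criterion).
S(f_2,g_3): lcm = ab⁴. S = -6/5a²b² + 148/25a²b - 86/25ab² - ⅖b³ - 14/5a² + 132/25ab + ⅖b² - 21/25a.
  leading term a²b²: subtract (-6/5b²)·f_1 from -6/5a²b² + 148/25a²b - 86/25ab² - ⅖b³ - 14/5a² + 132/25ab + ⅖b² - 21/25a → -18/5ab³ - 3/10b⁴ + 148/25a²b - 86/25ab² - ⅖b³ - 14/5a² + 132/25ab + 7/10b² - 21/25a
  leading term ab³: subtract (18/25b)·f_2 from -18/5ab³ - 3/10b⁴ + 148/25a²b - 86/25ab² - ⅖b³ - 14/5a² + 132/25ab + 7/10b² - 21/25a → -3/10b⁴ + 8/5a²b - 86/25ab² - ⅖b³ - 14/5a² + 132/25ab - 37/50b² - 21/25a + 36/25b
  leading term b⁴: subtract (6/5)·g_3 from -3/10b⁴ + 8/5a²b - 86/25ab² - ⅖b³ - 14/5a² + 132/25ab - 37/50b² - 21/25a + 36/25b → 8/5a²b - 86/25ab² - ⅖b³ - 14/5a² + 438/125ab + 73/250b² - 18/125b + 63/250
  leading term a²b: subtract (8/5b)·f_1 from 8/5a²b - 86/25ab² - ⅖b³ - 14/5a² + 438/125ab + 73/250b² - 18/125b + 63/250 → 34/25ab² - 14/5a² + 438/125ab + 73/250b² - 68/125b + 63/250
  leading term ab²: subtract (-34/125)·f_2 from 34/25ab² - 14/5a² + 438/125ab + 73/250b² - 68/125b + 63/250 → -146/125a² + 438/125ab + 73/250b² - 73/250
  leading term a²: subtract (-146/125)·f_1 from -146/125a² + 438/125ab + 73/250b² - 73/250 → 0
  remainder 0.

Every S-polynomial of the final basis reduces to 0, so we have a Gröbner basis.

G = {b⁴ - 148/25ab + 86/25b² + 14/5a - 132/25b + 21/25, ab² - 18/5ab - 3/10b² - ⅖b + 7/10, a² - 3ab - ¼b² + ¼}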